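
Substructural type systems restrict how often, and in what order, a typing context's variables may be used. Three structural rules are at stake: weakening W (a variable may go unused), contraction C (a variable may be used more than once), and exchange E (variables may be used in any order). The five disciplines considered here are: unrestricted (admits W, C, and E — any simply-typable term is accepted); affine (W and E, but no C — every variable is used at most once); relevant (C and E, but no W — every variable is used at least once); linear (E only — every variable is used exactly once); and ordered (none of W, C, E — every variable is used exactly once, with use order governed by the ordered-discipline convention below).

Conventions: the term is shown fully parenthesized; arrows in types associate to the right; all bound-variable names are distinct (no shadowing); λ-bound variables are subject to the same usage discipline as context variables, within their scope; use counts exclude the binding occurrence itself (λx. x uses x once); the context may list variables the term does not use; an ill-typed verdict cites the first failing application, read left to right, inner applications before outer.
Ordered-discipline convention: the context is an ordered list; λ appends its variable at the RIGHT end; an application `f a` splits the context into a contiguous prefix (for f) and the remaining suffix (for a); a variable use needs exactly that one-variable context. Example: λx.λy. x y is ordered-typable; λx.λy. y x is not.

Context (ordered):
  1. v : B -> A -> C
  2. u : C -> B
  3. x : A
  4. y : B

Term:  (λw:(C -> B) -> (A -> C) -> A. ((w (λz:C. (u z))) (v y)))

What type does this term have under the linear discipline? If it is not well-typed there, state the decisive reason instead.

not well-typed under linear — x never used (weakening)
counts: v: 1; u: 1; x: 0; y: 1; w (bound): 1; z (bound): 1
use order (left to right): w, u, z, v, y
typing: well-typed at ((C -> B) -> (A -> C) -> A) -> A
across the five disciplines: ordered ✗ · linear ✗ · affine ✓ · relevant ✗ · unrestricted ✓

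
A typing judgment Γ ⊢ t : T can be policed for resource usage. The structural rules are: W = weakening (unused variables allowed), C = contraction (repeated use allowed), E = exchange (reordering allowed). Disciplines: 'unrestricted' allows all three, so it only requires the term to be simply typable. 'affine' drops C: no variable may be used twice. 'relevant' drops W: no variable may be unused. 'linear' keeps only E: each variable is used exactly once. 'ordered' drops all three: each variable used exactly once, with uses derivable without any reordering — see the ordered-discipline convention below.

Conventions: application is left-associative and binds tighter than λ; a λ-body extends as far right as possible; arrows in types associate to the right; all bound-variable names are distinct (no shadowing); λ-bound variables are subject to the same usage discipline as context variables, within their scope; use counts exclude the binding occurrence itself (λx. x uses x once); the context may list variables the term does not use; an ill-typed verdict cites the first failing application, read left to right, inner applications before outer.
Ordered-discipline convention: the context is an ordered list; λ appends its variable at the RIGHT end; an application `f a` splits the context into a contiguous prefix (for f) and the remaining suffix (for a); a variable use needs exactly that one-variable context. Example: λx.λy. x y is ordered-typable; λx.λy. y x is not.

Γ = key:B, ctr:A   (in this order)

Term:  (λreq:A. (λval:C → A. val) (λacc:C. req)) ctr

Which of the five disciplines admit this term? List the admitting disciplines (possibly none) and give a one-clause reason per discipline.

admitted by: affine, unrestricted
counts: key: 0; ctr: 1; req (λ-bound): 1; val (λ-bound): 1; acc (λ-bound): 0
uses in reading order: val, req, ctr
typing: well-typed at C → A
ordered: ✗, key, acc never used (weakening)
linear: ✗, key, acc never used (weakening)
affine: ✓, none of key, ctr, req, val, acc used more than once
relevant: ✗, key, acc never used (weakening)
unrestricted: ✓, typability at C → A is all that's needed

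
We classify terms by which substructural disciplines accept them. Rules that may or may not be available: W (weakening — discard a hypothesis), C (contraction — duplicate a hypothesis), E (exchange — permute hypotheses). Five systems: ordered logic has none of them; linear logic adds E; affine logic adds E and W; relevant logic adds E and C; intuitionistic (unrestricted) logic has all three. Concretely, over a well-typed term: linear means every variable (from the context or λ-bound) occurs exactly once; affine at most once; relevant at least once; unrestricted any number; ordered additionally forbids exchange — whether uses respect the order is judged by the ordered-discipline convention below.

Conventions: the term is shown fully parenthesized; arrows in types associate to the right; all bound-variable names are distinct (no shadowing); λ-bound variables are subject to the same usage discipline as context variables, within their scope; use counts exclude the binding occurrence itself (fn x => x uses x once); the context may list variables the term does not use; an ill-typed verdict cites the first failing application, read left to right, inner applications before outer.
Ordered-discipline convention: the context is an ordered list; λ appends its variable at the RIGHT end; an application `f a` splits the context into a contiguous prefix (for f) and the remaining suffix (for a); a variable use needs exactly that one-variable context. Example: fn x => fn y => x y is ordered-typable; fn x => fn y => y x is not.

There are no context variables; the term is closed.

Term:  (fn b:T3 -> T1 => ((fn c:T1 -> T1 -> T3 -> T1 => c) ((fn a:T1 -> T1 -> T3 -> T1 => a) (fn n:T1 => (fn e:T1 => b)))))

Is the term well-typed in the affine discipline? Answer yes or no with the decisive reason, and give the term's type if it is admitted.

yes — b, c, a, n, e: no repeats, contraction unneeded; term : (T3 -> T1) -> T1 -> T1 -> T3 -> T1
counts: b (λ-bound)=1, c (λ-bound)=1, a (λ-bound)=1, n (λ-bound)=0, e (λ-bound)=0
left-to-right use order: c, a, b
typing: well-typed — term : (T3 -> T1) -> T1 -> T1 -> T3 -> T1
all disciplines: ordered ✗ | linear ✗ | affine ✓ | relevant ✗ | unrestricted ✓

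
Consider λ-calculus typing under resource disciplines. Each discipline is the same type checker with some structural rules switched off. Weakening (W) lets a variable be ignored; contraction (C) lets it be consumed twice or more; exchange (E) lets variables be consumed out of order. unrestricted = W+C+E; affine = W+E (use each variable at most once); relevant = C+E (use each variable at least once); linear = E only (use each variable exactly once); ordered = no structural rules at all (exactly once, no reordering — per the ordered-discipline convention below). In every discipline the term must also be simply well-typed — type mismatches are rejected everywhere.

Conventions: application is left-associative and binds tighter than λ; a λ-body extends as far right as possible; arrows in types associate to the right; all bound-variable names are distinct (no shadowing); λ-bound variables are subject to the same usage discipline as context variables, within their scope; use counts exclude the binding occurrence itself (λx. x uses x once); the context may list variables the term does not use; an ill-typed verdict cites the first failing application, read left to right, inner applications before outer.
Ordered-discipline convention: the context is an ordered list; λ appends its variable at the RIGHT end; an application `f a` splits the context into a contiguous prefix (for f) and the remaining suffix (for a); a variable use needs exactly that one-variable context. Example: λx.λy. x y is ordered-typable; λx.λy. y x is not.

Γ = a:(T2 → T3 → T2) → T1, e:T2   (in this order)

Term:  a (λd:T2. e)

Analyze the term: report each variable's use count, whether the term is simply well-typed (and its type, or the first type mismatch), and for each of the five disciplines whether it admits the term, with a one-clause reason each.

use counts: a=1; e=1; d [bound]=0
left-to-right use order: a, e
typing: ill-typed: an application expects T2 → T3 → T2 but receives T2 → T2
ordered: ✗, fails simple typing
linear: ✗, a type mismatch blocks all five
affine: ✗, the type mismatch rejects it
relevant: ✗, not simply typable
unrestricted: ✗, fails simple typing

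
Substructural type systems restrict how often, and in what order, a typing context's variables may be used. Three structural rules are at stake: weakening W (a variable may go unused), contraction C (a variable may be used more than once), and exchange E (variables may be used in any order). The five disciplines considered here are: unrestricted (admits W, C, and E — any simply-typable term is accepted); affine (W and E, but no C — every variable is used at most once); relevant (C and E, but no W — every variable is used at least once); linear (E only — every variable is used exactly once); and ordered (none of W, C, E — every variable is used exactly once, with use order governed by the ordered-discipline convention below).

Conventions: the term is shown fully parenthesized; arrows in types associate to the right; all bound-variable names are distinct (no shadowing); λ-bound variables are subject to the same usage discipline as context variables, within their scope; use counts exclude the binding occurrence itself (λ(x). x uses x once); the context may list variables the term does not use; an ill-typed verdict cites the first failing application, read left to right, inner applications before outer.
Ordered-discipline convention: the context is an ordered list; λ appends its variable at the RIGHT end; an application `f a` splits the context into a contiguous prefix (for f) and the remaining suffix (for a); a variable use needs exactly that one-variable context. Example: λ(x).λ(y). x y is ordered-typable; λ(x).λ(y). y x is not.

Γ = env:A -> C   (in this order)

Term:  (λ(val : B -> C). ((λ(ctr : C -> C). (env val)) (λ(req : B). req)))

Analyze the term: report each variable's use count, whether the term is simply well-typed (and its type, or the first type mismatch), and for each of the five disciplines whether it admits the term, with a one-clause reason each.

counts: env=1, val (bound)=1, ctr (bound)=0, req (bound)=1
order of uses: env, val, req
typing: ill-typed: a function awaiting A gets B -> C
ordered: ✗ — a type mismatch blocks all five
linear: ✗ — the type mismatch rejects it
affine: ✗ — not simply typable
relevant: ✗ — fails simple typing
unrestricted: ✗ — a type mismatch blocks all five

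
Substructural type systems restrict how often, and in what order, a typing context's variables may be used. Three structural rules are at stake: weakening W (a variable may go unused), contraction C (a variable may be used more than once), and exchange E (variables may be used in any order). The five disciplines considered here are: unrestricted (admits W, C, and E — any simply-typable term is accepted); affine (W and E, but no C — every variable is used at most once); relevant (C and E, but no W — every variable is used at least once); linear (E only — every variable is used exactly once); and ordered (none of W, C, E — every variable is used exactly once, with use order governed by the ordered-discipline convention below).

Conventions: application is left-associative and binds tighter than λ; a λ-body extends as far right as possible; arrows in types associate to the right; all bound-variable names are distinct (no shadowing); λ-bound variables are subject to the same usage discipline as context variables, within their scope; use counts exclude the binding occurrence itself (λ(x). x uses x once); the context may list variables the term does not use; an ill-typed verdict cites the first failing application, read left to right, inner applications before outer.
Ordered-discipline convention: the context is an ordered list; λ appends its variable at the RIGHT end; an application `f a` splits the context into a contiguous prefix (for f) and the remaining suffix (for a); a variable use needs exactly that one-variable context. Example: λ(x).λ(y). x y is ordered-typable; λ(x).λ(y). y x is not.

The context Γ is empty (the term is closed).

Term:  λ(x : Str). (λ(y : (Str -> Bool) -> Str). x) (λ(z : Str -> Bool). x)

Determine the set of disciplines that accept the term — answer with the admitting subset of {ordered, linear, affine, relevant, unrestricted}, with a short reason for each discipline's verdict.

accepted by: unrestricted
variable uses: x (bound): 2, y (bound): 0, z (bound): 0
order of uses: x, x
typing: well-typed at Str -> Str
ordered: ✗ — x ×2 used more than once (contraction); unused: y, z — weakening required
linear: ✗ — x ×2 used more than once (contraction); unused: y, z — weakening required
affine: ✗ — x ×2 used more than once (contraction)
relevant: ✗ — unused: y, z — weakening required
unrestricted: ✓ — type-checks (Str -> Str) and nothing is barred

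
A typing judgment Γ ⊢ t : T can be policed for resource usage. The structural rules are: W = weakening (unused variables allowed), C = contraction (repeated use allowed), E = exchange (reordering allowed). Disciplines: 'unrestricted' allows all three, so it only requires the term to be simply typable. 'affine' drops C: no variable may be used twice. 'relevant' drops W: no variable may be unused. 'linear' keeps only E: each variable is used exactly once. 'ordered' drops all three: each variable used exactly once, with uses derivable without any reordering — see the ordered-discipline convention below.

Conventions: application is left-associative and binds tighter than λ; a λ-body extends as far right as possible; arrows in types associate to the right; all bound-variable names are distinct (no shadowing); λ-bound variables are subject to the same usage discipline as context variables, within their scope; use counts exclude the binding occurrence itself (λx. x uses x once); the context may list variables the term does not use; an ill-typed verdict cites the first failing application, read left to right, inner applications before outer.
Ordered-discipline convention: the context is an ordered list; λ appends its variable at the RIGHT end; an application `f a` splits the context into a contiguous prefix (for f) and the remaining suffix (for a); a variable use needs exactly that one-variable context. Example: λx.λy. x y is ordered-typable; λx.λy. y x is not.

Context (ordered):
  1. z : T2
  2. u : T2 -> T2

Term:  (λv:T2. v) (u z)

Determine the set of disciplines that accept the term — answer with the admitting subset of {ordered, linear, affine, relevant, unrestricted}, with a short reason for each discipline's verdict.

admitting disciplines: linear, affine, relevant, unrestricted
use counts: z=1; u=1; v [bound]=1
use order (left to right): v, u, z
typing: well-typed at T2
ordered: ✗, no contiguous prefix/suffix split fits v, u, z
linear: ✓, z, u, v: one use apiece
affine: ✓, no duplicate uses among z, u, v
relevant: ✓, every one of z, u, v appears
unrestricted: ✓, simply typable at T2; W, C, E all held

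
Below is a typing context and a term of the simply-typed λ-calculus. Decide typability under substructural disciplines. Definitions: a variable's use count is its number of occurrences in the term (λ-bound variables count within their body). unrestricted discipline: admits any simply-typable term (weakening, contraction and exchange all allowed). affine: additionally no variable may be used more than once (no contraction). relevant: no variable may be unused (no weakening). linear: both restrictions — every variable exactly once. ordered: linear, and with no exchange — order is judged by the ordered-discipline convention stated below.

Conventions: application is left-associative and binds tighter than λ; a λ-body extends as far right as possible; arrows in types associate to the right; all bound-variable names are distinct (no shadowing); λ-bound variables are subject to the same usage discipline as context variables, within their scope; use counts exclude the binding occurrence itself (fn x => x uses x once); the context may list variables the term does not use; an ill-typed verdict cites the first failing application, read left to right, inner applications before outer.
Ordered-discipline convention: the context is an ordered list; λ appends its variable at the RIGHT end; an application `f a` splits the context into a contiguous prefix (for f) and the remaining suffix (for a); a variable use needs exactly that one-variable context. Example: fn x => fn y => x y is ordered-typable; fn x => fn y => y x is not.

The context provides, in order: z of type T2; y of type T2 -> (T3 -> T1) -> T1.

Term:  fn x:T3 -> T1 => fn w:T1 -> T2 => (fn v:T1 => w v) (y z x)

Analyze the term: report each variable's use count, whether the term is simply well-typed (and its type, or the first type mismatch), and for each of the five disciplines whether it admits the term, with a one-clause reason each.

counts: z: 1×, y: 1×, x (bound): 1×, w (bound): 1×, v (bound): 1×
order of uses: w, v, y, z, x
typing: the term checks, with type (T3 -> T1) -> (T1 -> T2) -> T2
ordered: ✗, use order w, v, y, z, x needs exchange
linear: ✓, exactly-once usage across z, y, x, w, v
affine: ✓, at most one use each (z, y, x, w, v)
relevant: ✓, none of z, y, x, w, v goes unused
unrestricted: ✓, simply typable at (T3 -> T1) -> (T1 -> T2) -> T2; W, C, E all held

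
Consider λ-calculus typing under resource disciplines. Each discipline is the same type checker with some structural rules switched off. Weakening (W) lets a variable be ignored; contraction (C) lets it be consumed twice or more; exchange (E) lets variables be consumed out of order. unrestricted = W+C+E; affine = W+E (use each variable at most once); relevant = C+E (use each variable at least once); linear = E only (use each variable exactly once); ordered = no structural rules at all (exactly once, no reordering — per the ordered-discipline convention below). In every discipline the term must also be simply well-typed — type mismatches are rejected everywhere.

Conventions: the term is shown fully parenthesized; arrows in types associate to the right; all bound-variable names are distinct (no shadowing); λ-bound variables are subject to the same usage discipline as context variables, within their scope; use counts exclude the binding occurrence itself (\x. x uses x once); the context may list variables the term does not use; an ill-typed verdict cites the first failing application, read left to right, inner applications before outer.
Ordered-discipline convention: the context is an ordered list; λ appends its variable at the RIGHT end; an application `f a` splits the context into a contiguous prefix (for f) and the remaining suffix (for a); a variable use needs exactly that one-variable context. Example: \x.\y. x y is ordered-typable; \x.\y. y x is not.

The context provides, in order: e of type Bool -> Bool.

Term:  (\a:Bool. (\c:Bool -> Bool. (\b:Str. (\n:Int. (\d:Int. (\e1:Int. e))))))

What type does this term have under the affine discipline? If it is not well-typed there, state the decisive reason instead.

term : Bool -> (Bool -> Bool) -> Str -> Int -> Int -> Int -> Bool -> Bool
counts: e=1; a [bound]=0; c [bound]=0; b [bound]=0; n [bound]=0; d [bound]=0; e1 [bound]=0
left-to-right use order: e
typing: well-typed at Bool -> (Bool -> Bool) -> Str -> Int -> Int -> Int -> Bool -> Bool
all disciplines: ordered ✗ | linear ✗ | affine ✓ | relevant ✗ | unrestricted ✓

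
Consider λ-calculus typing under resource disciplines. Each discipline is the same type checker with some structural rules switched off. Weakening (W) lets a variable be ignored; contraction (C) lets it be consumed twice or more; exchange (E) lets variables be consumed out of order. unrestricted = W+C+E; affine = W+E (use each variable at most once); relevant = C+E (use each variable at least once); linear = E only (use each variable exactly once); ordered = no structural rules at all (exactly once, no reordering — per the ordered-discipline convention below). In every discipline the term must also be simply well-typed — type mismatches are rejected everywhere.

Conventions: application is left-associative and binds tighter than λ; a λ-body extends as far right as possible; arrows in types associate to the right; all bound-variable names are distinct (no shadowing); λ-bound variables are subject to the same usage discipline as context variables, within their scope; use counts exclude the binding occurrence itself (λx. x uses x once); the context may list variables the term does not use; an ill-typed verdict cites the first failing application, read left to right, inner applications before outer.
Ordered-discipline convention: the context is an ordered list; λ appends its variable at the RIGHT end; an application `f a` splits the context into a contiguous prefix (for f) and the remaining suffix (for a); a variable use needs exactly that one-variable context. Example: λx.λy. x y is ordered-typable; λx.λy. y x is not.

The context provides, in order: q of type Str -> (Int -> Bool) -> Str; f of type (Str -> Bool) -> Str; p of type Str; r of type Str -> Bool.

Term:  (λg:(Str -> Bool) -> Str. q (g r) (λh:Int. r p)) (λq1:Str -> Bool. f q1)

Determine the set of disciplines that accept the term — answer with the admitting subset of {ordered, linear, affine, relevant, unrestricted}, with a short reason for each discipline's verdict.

accepted by: unrestricted
variable uses: q=1; f=1; p=1; r=2; g (λ-bound)=1; h (λ-bound)=0; q1 (λ-bound)=1
left-to-right use order: q, g, r, r, p, f, q1
typing: well-typed at Str
ordered ✗ (needs contraction — r ×2; needs weakening: h unused)
linear ✗ (needs contraction — r ×2; needs weakening: h unused)
affine ✗ (needs contraction — r ×2)
relevant ✗ (needs weakening: h unused)
unrestricted ✓ (simply typable at Str; W, C, E all held)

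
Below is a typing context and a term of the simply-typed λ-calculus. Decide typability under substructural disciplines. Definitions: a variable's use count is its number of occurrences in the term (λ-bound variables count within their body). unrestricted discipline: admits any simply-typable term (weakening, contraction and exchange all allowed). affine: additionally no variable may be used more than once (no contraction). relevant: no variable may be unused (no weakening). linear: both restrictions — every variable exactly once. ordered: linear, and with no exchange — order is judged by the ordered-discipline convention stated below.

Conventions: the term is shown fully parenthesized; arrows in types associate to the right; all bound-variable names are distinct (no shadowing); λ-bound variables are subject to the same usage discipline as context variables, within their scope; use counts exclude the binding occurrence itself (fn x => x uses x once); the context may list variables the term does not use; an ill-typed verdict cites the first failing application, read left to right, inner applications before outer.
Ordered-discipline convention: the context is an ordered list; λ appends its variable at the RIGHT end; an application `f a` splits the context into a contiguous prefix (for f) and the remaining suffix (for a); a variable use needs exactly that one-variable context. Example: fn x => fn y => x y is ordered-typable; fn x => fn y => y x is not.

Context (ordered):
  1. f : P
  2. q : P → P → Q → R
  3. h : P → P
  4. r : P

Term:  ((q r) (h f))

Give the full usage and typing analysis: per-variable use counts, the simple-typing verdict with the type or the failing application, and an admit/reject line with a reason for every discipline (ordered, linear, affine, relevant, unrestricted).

counts: f: 1; q: 1; h: 1; r: 1
order of uses: q, r, h, f
typing: well-typed at Q → R
ordered ✗ (use order q, r, h, f needs exchange)
linear ✓ (single use per variable (f, q, h, r))
affine ✓ (f, q, h, r: no repeats, contraction unneeded)
relevant ✓ (every one of f, q, h, r appears)
unrestricted ✓ (well-typed at Q → R; no restrictions here)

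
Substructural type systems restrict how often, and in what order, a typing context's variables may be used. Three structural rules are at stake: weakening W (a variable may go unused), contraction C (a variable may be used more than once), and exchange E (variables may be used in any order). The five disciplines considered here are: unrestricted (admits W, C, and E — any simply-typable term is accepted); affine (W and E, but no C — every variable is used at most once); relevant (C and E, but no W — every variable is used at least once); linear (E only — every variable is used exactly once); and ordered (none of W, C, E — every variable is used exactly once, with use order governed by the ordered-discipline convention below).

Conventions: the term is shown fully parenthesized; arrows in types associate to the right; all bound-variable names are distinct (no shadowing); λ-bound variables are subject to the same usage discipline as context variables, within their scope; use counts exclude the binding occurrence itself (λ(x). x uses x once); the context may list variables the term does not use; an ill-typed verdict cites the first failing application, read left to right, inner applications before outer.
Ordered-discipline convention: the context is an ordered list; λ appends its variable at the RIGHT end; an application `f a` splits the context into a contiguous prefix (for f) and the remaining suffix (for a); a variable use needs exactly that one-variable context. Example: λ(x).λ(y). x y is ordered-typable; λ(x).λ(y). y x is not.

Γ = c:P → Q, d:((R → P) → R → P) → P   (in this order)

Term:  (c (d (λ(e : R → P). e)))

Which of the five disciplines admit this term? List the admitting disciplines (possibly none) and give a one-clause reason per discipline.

accepted by: ordered, linear, affine, relevant, unrestricted
usage: c=1, d=1, e (λ-bound)=1
use order (left to right): c, d, e
typing: ✓ — Q
ordered: ✓ — one use each (c, d, e); ordered split holds
linear: ✓ — c, d, e: one use apiece
affine: ✓ — c, d, e: no repeats, contraction unneeded
relevant: ✓ — at least one use each (c, d, e)
unrestricted: ✓ — typability at Q is all that's needed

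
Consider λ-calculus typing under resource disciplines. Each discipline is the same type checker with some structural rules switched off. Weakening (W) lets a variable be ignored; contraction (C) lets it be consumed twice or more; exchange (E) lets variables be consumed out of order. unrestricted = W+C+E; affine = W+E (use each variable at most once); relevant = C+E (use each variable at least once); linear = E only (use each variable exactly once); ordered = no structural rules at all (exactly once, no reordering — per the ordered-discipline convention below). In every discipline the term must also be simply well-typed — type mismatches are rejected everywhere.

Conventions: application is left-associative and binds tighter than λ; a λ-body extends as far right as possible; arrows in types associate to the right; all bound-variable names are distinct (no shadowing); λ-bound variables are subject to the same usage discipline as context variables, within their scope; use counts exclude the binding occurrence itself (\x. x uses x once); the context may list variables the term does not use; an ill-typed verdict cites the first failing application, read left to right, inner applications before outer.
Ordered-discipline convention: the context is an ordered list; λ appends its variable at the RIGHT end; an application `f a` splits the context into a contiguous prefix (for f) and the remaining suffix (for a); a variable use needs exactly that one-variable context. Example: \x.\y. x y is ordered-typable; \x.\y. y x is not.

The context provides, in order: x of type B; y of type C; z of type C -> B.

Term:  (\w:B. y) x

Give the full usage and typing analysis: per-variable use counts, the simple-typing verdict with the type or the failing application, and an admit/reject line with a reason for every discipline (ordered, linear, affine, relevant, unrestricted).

use counts: x: 1×; y: 1×; z: 0×; w [bound]: 0×
use order (left to right): y, x
typing: ✓ — C
ordered: ✗, z, w left unused
linear: ✗, z, w left unused
affine: ✓, no duplicate uses among x, y, z, w
relevant: ✗, z, w left unused
unrestricted: ✓, typability at C is all that's needed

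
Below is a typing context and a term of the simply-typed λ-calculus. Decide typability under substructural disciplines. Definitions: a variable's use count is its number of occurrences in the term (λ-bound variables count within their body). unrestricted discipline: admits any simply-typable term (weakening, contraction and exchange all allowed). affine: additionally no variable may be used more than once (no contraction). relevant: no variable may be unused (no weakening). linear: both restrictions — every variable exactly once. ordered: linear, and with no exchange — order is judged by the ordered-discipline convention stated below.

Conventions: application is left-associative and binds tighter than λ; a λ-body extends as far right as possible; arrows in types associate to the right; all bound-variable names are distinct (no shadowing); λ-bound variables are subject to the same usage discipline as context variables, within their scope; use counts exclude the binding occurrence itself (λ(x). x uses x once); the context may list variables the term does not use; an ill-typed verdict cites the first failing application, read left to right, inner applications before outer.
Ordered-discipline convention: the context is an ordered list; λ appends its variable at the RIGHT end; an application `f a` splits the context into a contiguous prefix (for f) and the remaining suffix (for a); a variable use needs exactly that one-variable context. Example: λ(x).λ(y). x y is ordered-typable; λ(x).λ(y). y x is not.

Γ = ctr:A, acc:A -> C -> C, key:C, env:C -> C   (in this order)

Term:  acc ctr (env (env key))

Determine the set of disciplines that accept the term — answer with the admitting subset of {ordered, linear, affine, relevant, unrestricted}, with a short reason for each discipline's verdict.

admitted in: relevant, unrestricted
counts: ctr=1; acc=1; key=1; env=2
use order (left to right): acc, ctr, env, env, key
typing: ✓ — C
ordered: ✗ — env ×2 used more than once (contraction)
linear: ✗ — env ×2 used more than once (contraction)
affine: ✗ — env ×2 used more than once (contraction)
relevant: ✓ — every one of ctr, acc, key, env appears
unrestricted: ✓ — typability at C is all that's needed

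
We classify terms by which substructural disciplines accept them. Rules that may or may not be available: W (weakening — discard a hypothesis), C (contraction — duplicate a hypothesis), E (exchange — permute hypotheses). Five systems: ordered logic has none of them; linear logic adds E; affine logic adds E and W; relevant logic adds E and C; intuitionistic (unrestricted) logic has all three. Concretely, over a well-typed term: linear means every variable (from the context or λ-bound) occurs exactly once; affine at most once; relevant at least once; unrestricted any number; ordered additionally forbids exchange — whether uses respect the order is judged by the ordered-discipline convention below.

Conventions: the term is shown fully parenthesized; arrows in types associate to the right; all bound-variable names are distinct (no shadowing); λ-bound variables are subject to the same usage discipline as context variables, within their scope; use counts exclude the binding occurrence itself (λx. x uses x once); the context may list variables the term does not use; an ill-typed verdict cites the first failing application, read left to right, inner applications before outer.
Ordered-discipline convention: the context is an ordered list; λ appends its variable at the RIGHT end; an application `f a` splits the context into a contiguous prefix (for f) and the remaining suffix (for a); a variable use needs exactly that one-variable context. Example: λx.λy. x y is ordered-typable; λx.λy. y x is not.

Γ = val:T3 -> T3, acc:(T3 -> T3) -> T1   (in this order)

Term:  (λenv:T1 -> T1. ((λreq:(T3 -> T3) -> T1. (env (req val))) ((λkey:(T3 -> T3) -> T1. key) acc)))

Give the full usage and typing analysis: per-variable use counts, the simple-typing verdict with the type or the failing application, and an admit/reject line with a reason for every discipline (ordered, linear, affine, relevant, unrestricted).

counts: val: 1×, acc: 1×, env (bound): 1×, req (bound): 1×, key (bound): 1×
order of uses: env, req, val, key, acc
typing: well-typed — term : (T1 -> T1) -> T1
ordered: ✗ — no contiguous prefix/suffix split fits env, req, val, key, acc
linear: ✓ — single use per variable (val, acc, env, req, key)
affine: ✓ — no duplicate uses among val, acc, env, req, key
relevant: ✓ — val, acc, env, req, key: all used, weakening unneeded
unrestricted: ✓ — type-checks ((T1 -> T1) -> T1) and nothing is barred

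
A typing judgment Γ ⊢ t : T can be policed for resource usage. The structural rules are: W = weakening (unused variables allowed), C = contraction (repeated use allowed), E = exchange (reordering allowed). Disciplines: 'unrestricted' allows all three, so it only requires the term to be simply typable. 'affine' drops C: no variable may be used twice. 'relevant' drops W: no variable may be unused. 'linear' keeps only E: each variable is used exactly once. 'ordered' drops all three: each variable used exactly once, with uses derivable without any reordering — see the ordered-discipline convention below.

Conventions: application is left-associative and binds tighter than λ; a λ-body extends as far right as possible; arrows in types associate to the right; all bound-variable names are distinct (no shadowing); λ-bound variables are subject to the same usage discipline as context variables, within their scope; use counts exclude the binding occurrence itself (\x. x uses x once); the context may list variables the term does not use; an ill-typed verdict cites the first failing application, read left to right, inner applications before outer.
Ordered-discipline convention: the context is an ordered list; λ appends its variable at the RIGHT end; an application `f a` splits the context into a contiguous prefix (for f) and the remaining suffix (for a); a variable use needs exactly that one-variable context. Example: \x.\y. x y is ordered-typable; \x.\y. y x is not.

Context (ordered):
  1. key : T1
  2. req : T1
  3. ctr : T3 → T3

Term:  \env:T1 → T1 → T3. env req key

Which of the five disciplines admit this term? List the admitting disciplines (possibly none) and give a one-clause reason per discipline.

accepted by: affine, unrestricted
usage: key: 1×, req: 1×, ctr: 0×, env [bound]: 1×
left-to-right use order: env, req, key
typing: ✓ — (T1 → T1 → T3) → T3
ordered: ✗ — needs weakening: ctr unused
linear: ✗ — needs weakening: ctr unused
affine: ✓ — at most one use each (key, req, ctr, env)
relevant: ✗ — needs weakening: ctr unused
unrestricted: ✓ — typability at (T1 → T1 → T3) → T3 is all that's needed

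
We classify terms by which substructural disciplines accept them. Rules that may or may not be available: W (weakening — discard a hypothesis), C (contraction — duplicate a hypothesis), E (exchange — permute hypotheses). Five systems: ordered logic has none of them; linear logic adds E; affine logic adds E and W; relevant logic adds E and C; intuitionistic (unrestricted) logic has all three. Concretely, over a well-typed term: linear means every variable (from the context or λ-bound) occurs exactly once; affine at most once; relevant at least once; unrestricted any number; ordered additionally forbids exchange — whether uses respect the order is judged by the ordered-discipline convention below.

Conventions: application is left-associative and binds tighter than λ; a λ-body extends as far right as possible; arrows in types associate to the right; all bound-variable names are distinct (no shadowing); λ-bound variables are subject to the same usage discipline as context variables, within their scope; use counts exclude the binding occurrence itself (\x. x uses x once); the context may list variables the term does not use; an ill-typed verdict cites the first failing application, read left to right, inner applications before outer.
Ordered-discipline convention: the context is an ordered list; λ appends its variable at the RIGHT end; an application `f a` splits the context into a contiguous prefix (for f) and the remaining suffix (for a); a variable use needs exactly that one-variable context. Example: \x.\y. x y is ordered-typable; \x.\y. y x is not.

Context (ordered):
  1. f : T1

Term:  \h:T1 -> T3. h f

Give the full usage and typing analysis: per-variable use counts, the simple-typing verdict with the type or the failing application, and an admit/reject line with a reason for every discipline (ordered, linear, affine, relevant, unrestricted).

usage: f ×1; h (bound) ×1
left-to-right use order: h, f
typing: well-typed at (T1 -> T3) -> T3
ordered: ✗ — no ordered split (uses run h, f)
linear: ✓ — single use per variable (f, h)
affine: ✓ — f, h: no repeats, contraction unneeded
relevant: ✓ — at least one use each (f, h)
unrestricted: ✓ — typability at (T1 -> T3) -> T3 is all that's needed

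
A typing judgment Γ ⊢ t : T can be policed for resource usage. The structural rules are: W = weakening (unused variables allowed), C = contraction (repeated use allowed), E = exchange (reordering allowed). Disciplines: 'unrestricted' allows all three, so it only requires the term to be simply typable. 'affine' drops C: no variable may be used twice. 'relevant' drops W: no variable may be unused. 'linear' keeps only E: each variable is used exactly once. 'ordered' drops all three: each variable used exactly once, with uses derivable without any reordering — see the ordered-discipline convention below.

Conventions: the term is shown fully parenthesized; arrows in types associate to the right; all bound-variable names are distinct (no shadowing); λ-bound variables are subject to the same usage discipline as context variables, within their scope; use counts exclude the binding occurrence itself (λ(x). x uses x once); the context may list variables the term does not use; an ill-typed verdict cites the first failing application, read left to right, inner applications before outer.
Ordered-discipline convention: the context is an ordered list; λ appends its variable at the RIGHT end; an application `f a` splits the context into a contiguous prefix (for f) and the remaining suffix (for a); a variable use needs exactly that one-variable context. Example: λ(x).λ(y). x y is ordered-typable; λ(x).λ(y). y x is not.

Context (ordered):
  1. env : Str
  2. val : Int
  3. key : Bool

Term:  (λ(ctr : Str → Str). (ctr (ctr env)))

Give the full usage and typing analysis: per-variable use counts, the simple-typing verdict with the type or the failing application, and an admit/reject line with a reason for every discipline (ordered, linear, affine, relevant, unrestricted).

usage: env ×1, val ×0, key ×0, ctr (λ-bound) ×2
uses in reading order: ctr, ctr, env
typing: well-typed — term : (Str → Str) → Str
ordered ✗ (ctr ×2 used more than once (contraction); unused: val, key — weakening required)
linear ✗ (ctr ×2 used more than once (contraction); unused: val, key — weakening required)
affine ✗ (ctr ×2 used more than once (contraction))
relevant ✗ (unused: val, key — weakening required)
unrestricted ✓ (well-typed at (Str → Str) → Str; no restrictions here)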